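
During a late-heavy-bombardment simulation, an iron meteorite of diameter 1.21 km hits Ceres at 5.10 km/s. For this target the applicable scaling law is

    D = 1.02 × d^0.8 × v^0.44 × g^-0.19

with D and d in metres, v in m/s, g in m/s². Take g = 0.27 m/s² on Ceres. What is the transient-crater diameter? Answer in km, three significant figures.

D ≈ 16.4 km

In SI units: d = 1210 m, v = 5100 m/s.
d^0.8 = 1210^0.8 = 292.6
v^0.44 = 5100^0.44 = 42.79
g^-0.19 = 0.27^-0.19 = 1.282
D = 1.02 × 292.6 × 42.79 × 1.282 = 16372 m
   = 16.37 km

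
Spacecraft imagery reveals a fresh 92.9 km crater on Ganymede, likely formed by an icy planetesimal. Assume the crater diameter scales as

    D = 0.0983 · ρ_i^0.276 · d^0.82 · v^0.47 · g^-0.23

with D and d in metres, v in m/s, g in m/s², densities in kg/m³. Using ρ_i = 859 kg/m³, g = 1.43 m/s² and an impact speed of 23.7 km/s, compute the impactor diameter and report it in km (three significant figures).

d ≈ 6.85 km

Rearranging for d: d = [D / (0.0983 · 859^0.276 · 23700^0.47 · 1.43^-0.23)]^(1/0.82).
D = 92900 m.
859^0.276 = 6.453
23700^0.47 = 113.8
1.43^-0.23 = 0.9210
Denominator = 0.0983 × 6.453 × 113.8 × 0.9210 = 66.48
D / 66.48 = 92900 / 66.48 = 1397
d = 1397^(1/0.82) = 1397^1.2195 = 6848 m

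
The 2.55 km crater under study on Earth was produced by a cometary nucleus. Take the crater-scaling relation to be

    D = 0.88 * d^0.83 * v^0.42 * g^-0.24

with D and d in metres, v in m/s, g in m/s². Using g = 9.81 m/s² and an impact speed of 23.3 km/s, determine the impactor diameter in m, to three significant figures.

Rearranging for d: d = [D / (0.88 · 23300^0.42 · 9.81^-0.24)]^(1/0.83).
D = 2550 m.
23300^0.42 = 68.28
9.81^-0.24 = 0.5781
Denominator = 0.88 × 68.28 × 0.5781 = 34.74
D / 34.74 = 2550 / 34.74 = 73.40
d = 73.40^(1/0.83) = 73.40^1.2048 = 176.9 m

d ≈ 177 m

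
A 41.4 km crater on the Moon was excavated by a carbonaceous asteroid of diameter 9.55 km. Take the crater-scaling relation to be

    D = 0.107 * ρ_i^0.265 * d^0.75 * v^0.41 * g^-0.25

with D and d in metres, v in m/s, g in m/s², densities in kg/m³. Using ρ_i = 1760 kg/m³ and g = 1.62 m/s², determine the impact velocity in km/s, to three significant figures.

Rearranging for v: v = [D / (0.107 · 1760^0.265 · 9550^0.75 · 1.62^-0.25)]^(1/0.41).
D = 41400 m.
1760^0.265 = 7.245
9550^0.75 = 966.1
1.62^-0.25 = 0.8864
Denominator = 0.107 × 7.245 × 966.1 × 0.8864 = 663.9
D / 663.9 = 41400 / 663.9 = 62.36
v = 62.36^(1/0.41) = 62.36^2.439 = 23866 m/s

v ≈ 23.9 km/s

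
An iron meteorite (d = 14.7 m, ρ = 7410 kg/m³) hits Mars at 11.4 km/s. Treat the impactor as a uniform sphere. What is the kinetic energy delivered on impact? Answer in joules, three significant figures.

E ≈ 8.01 × 10^14 J

v = 11400 m/s.
Mass m = (π/6) ρ d³ = (π/6) × 7410 × (14.7)³ = 1.232 × 10^7 kg
E = ½ m v² = 0.5 × 1.232 × 10^7 × (11400)² = 8.006 × 10^14 J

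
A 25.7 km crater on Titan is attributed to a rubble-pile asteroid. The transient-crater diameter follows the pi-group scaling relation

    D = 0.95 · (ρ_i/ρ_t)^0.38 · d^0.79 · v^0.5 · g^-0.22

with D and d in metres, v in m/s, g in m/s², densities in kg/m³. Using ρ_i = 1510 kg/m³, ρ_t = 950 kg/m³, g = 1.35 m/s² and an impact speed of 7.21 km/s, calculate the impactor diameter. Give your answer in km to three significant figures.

d ≈ 1.28 km

Rearranging for d: d = [D / (0.95 · (1510/950)^0.38 · 7210^0.5 · 1.35^-0.22)]^(1/0.79).
D = 25700 m.
(1510/950)^0.38 = 1.193
7210^0.5 = 84.91
1.35^-0.22 = 0.9361
Denominator = 0.95 × 1.193 × 84.91 × 0.9361 = 90.08
D / 90.08 = 25700 / 90.08 = 285.3
d = 285.3^(1/0.79) = 285.3^1.2658 = 1282 m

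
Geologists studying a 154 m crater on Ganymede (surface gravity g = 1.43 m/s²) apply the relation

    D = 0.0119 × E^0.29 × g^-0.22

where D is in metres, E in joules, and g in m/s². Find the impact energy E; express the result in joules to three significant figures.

Rearranging: E = [D / (0.0119 · g^-0.22)]^(1/0.29).
g^-0.22 = 1.43^-0.22 = 0.9243
D / (0.0119 × 0.9243) = 154 / (0.01100) = 1.400 × 10^4
E = (1.400 × 10^4)^3.4483 = 1.982 × 10^14 J

E ≈ 1.98 × 10^14 J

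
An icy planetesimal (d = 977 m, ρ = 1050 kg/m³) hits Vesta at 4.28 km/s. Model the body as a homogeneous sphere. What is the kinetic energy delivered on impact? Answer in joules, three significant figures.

E ≈ 4.70 × 10^18 J

v = 4280 m/s.
Mass m = (π/6) ρ d³ = (π/6) × 1050 × (977)³ = 5.127 × 10^11 kg
E = ½ m v² = 0.5 × 5.127 × 10^11 × (4280)² = 4.696 × 10^18 J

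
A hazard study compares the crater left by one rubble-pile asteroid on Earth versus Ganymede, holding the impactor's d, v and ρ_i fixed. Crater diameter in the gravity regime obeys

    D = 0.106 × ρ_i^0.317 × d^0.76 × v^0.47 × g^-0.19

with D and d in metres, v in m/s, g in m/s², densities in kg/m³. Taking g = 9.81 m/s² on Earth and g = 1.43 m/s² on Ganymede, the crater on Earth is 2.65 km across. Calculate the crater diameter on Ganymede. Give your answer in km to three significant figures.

All impactor-dependent factors cancel in the ratio, leaving D_Ganymede/D_Earth = (g_Ganymede/g_Earth)^-0.19.
(1.43/9.81)^-0.19 = 0.1458^-0.19 = 1.442
D_Ganymede = 1.442 × 2.65 km = 3.82 km

D ≈ 3.82 km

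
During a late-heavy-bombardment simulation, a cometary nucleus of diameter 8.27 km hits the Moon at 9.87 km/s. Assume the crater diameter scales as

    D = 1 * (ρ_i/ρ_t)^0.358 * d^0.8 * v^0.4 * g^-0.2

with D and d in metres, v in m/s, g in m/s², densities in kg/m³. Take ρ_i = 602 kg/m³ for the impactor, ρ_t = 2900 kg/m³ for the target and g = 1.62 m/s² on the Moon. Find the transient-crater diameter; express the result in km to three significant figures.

D ≈ 27.9 km

In SI units: d = 8270 m, v = 9870 m/s.
(ρ_i/ρ_t)^0.358 = (602/2900)^0.358 = 0.5696
d^0.8 = 8270^0.8 = 1361
v^0.4 = 9870^0.4 = 39.60
g^-0.2 = 1.62^-0.2 = 0.9080
D = 1 × 0.5696 × 1361 × 39.60 × 0.9080 = 27875 m
   = 27.87 km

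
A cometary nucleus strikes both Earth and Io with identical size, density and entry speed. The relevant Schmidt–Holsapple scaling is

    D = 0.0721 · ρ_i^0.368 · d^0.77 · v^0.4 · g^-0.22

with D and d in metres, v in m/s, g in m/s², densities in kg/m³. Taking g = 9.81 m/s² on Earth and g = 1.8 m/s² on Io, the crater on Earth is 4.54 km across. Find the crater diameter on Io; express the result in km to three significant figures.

All impactor-dependent factors cancel in the ratio, leaving D_Io/D_Earth = (g_Io/g_Earth)^-0.22.
(1.8/9.81)^-0.22 = 0.1835^-0.22 = 1.452
D_Io = 1.452 × 4.54 km = 6.59 km

D ≈ 6.59 km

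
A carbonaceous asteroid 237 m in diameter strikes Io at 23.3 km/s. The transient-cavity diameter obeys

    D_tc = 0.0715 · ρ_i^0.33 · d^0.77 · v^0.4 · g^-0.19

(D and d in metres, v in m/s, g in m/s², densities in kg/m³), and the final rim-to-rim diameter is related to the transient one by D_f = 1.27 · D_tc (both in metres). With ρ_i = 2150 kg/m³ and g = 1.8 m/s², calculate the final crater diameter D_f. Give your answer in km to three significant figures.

D_f ≈ 3.84 km

v = 23300 m/s.
ρ_i^0.33 = 2150^0.33 = 12.58
d^0.77 = 237^0.77 = 67.38
v^0.4 = 23300^0.4 = 55.84
g^-0.19 = 1.8^-0.19 = 0.8943
D_tc = 0.0715 × 12.58 × 67.38 × 55.84 × 0.8943 = 3027 m
D_f = 1.27 × 3027 = 3844 m
     = 3.844 km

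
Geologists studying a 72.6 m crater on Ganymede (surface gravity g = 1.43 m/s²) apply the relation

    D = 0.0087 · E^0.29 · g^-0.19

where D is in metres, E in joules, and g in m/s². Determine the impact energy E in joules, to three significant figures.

E ≈ 4.21 × 10^13 J

Rearranging: E = [D / (0.0087 · g^-0.19)]^(1/0.29).
g^-0.19 = 1.43^-0.19 = 0.9343
D / (0.0087 × 0.9343) = 72.6 / (8.128 × 10^-3) = 8.932 × 10^3
E = (8.932 × 10^3)^3.4483 = 4.208 × 10^13 J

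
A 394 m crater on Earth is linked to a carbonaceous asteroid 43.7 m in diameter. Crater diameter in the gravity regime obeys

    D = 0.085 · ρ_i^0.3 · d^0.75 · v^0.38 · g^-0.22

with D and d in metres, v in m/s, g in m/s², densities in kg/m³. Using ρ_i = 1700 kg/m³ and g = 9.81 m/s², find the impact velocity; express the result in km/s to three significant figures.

v ≈ 27.1 km/s

Rearranging for v: v = [D / (0.085 · 1700^0.3 · 43.7^0.75 · 9.81^-0.22)]^(1/0.38).
1700^0.3 = 9.314
43.7^0.75 = 17.00
9.81^-0.22 = 0.6051
Denominator = 0.085 × 9.314 × 17.00 × 0.6051 = 8.144
D / 8.144 = 394 / 8.144 = 48.38
v = 48.38^(1/0.38) = 48.38^2.6316 = 27125 m/s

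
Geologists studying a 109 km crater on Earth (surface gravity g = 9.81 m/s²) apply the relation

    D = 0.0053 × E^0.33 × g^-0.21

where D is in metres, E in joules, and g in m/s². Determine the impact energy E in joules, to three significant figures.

Rearranging: E = [D / (0.0053 · g^-0.21)]^(1/0.33).
D = 109000 m.
g^-0.21 = 9.81^-0.21 = 0.6191
D / (0.0053 × 0.6191) = 109000 / (3.281 × 10^-3) = 3.322 × 10^7
E = (3.322 × 10^7)^3.0303 = 6.196 × 10^22 J

E ≈ 6.20 × 10^22 J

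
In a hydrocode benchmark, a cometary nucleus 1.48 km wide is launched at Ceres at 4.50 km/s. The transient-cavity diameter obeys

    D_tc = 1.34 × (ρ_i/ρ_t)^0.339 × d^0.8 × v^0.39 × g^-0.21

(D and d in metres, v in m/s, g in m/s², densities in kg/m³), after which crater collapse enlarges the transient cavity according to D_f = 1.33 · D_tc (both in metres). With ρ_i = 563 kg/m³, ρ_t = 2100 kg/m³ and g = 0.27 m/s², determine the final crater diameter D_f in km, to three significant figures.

In SI: d = 1480 m, v = 4500 m/s.
(ρ_i/ρ_t)^0.339 = (563/2100)^0.339 = 0.6400
d^0.8 = 1480^0.8 = 343.7
v^0.39 = 4500^0.39 = 26.59
g^-0.21 = 0.27^-0.21 = 1.316
D_tc = 1.34 × 0.6400 × 343.7 × 26.59 × 1.316 = 10310 m
D_f = 1.33 × 10310 = 13712 m
     = 13.71 km

D_f ≈ 13.7 km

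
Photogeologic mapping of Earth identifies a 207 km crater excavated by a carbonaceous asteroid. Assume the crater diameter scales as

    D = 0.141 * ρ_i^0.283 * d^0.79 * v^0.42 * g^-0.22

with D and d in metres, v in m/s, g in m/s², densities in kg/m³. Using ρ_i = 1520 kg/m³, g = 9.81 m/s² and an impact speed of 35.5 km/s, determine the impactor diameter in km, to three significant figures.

d ≈ 33.4 km

Rearranging for d: d = [D / (0.141 · 1520^0.283 · 35500^0.42 · 9.81^-0.22)]^(1/0.79).
D = 207000 m.
1520^0.283 = 7.952
35500^0.42 = 81.49
9.81^-0.22 = 0.6051
Denominator = 0.141 × 7.952 × 81.49 × 0.6051 = 55.29
D / 55.29 = 207000 / 55.29 = 3744
d = 3744^(1/0.79) = 3744^1.2658 = 33353 m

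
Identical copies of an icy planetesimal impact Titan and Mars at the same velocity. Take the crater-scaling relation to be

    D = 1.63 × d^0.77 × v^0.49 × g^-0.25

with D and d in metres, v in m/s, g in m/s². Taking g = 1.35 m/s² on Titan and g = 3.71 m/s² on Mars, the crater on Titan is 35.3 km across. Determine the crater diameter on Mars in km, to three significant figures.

D ≈ 27.4 km

All impactor-dependent factors cancel in the ratio, leaving D_Mars/D_Titan = (g_Mars/g_Titan)^-0.25.
(3.71/1.35)^-0.25 = 2.748^-0.25 = 0.7767
D_Mars = 0.7767 × 35.3 km = 27.4 km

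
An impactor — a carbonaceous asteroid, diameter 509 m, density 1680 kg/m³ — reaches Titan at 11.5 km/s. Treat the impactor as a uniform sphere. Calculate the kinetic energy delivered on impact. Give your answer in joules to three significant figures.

v = 11500 m/s.
Mass m = (π/6) ρ d³ = (π/6) × 1680 × (509)³ = 1.160 × 10^11 kg
E = ½ m v² = 0.5 × 1.160 × 10^11 × (11500)² = 7.670 × 10^18 J

E ≈ 7.67 × 10^18 J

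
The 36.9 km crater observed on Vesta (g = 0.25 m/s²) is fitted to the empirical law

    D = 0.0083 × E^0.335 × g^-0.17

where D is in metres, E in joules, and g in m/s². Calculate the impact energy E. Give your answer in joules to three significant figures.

Rearranging: E = [D / (0.0083 · g^-0.17)]^(1/0.335).
D = 36900 m.
g^-0.17 = 0.25^-0.17 = 1.266
D / (0.0083 × 1.266) = 36900 / (0.01051) = 3.511 × 10^6
E = (3.511 × 10^6)^2.9851 = 3.458 × 10^19 J

E ≈ 3.46 × 10^19 J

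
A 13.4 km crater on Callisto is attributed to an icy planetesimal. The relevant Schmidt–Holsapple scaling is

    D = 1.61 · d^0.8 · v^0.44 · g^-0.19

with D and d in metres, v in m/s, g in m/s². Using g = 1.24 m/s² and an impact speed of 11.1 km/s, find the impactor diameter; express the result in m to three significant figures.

Rearranging for d: d = [D / (1.61 · 11100^0.44 · 1.24^-0.19)]^(1/0.8).
D = 13400 m.
11100^0.44 = 60.25
1.24^-0.19 = 0.9600
Denominator = 1.61 × 60.25 × 0.9600 = 93.12
D / 93.12 = 13400 / 93.12 = 143.9
d = 143.9^(1/0.8) = 143.9^1.25 = 498.4 m

d ≈ 498 m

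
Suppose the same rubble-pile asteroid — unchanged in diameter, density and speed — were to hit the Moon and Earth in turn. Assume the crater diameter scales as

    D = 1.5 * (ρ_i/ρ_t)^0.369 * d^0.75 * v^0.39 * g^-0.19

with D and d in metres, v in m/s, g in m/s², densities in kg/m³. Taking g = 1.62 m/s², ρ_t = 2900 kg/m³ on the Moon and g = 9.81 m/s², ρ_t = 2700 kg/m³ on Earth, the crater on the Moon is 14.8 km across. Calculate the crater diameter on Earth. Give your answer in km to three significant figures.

The impactor-only factors (d, v, ρ_i) cancel in the ratio, leaving D_Earth/D_Moon = (g_Earth/g_Moon)^-0.19 · (ρ_t,Moon/ρ_t,Earth)^0.369.
(9.81/1.62)^-0.19 = 6.056^-0.19 = 0.7102
(2900/2700)^0.369 = 1.074^0.369 = 1.027
Ratio = 0.7102 × 1.027 = 0.7294
D_Earth = 0.7294 × 14.8 km = 10.8 km

D ≈ 10.8 km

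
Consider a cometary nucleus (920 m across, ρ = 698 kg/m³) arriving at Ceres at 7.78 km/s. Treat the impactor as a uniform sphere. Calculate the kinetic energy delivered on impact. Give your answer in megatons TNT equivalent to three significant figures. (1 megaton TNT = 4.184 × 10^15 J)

v = 7780 m/s.
Mass m = (π/6) ρ d³ = (π/6) × 698 × (920)³ = 2.846 × 10^11 kg
E = ½ m v² = 0.5 × 2.846 × 10^11 × (7780)² = 8.613 × 10^18 J
   = 8.613 × 10^18 / 4.184×10^15 = 2059 Mt

E ≈ 2060 Mt TNT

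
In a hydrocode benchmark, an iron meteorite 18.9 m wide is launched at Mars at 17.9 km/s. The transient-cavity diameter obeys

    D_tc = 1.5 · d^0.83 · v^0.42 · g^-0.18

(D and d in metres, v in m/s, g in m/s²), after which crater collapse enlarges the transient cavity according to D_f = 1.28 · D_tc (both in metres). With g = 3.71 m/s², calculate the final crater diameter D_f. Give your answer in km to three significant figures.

v = 17900 m/s.
d^0.83 = 18.9^0.83 = 11.47
v^0.42 = 17900^0.42 = 61.12
g^-0.18 = 3.71^-0.18 = 0.7898
D_tc = 1.5 × 11.47 × 61.12 × 0.7898 = 830.5 m
D_f = 1.28 × 830.5 = 1063 m
     = 1.063 km

D_f ≈ 1.06 km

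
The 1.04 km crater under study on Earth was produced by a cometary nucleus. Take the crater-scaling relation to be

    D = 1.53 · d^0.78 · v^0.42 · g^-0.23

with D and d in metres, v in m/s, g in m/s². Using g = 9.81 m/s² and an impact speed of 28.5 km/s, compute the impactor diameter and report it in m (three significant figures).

d ≈ 33.5 m

Rearranging for d: d = [D / (1.53 · 28500^0.42 · 9.81^-0.23)]^(1/0.78).
D = 1040 m.
28500^0.42 = 74.31
9.81^-0.23 = 0.5914
Denominator = 1.53 × 74.31 × 0.5914 = 67.24
D / 67.24 = 1040 / 67.24 = 15.47
d = 15.47^(1/0.78) = 15.47^1.2821 = 33.50 m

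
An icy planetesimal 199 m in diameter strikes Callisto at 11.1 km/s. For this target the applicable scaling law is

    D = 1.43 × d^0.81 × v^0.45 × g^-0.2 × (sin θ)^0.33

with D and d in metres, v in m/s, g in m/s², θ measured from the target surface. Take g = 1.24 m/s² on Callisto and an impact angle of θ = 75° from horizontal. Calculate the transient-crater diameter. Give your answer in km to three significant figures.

D ≈ 6.52 km

In SI units: v = 11100 m/s.
d^0.81 = 199^0.81 = 72.79
v^0.45 = 11100^0.45 = 66.13
g^-0.2 = 1.24^-0.2 = 0.9579
(sin 75°)^0.33 = 0.9659^0.33 = 0.9886
D = 1.43 × 72.79 × 66.13 × 0.9579 × 0.9886 = 6518 m
   = 6.518 km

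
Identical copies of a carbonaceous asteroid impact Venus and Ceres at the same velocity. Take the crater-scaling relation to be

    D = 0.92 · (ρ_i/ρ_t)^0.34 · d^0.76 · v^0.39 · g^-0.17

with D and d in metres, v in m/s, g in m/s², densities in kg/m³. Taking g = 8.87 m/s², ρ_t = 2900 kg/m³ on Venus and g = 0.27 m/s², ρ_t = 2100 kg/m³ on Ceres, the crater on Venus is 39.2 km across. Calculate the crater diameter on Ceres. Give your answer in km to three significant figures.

The impactor-only factors (d, v, ρ_i) cancel in the ratio, leaving D_Ceres/D_Venus = (g_Ceres/g_Venus)^-0.17 · (ρ_t,Venus/ρ_t,Ceres)^0.34.
(0.27/8.87)^-0.17 = 0.03044^-0.17 = 1.811
(2900/2100)^0.34 = 1.381^0.34 = 1.116
Ratio = 1.811 × 1.116 = 2.021
D_Ceres = 2.021 × 39.2 km = 79.2 km

D ≈ 79.2 km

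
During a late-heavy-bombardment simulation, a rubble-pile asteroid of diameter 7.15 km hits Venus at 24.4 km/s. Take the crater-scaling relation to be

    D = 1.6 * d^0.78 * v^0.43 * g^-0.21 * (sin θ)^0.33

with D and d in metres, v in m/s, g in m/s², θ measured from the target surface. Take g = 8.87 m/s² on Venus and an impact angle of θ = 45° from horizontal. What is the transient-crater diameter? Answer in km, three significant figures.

In SI units: d = 7150 m, v = 24400 m/s.
d^0.78 = 7150^0.78 = 1015
v^0.43 = 24400^0.43 = 77.02
g^-0.21 = 8.87^-0.21 = 0.6323
(sin 45°)^0.33 = 0.7071^0.33 = 0.8919
D = 1.6 × 1015 × 77.02 × 0.6323 × 0.8919 = 70539 m
   = 70.54 km

D ≈ 70.5 km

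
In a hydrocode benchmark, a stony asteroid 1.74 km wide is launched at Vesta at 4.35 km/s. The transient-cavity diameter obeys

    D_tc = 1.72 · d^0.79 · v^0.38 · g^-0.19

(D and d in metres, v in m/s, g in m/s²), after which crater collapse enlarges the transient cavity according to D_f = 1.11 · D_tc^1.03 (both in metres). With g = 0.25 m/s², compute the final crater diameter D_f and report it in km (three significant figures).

In SI: d = 1740 m, v = 4350 m/s.
d^0.79 = 1740^0.79 = 363.1
v^0.38 = 4350^0.38 = 24.13
g^-0.19 = 0.25^-0.19 = 1.301
D_tc = 1.72 × 363.1 × 24.13 × 1.301 = 19610 m
D_f = 1.11 × (19610)^1.03 = 29280 m
     = 29.28 km

D_f ≈ 29.3 km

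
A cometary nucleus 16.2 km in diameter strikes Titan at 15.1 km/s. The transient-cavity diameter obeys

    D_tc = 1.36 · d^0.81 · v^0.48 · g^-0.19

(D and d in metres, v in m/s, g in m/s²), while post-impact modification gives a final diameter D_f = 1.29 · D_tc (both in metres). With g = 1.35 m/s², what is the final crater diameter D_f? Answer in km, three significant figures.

D_f ≈ 432 km

In SI: d = 16200 m, v = 15100 m/s.
d^0.81 = 16200^0.81 = 2569
v^0.48 = 15100^0.48 = 101.4
g^-0.19 = 1.35^-0.19 = 0.9446
D_tc = 1.36 × 2569 × 101.4 × 0.9446 = 3.346 × 10^5 m
D_f = 1.29 × 3.346 × 10^5 = 4.316 × 10^5 m
     = 431.6 km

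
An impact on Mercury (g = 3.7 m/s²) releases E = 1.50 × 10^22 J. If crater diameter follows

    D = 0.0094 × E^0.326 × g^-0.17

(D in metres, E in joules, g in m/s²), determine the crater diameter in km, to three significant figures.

D ≈ 128 km

E^0.326 = (1.50 × 10^22)^0.326 = 1.696 × 10^7
g^-0.17 = 3.7^-0.17 = 0.8006
D = 0.0094 × 1.696 × 10^7 × 0.8006 = 1.276 × 10^5 m
   = 127.6 km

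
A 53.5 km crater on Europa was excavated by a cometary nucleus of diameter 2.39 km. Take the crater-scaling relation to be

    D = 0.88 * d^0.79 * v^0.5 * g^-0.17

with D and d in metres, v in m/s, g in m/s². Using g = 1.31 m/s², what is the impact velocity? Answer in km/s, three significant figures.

Rearranging for v: v = [D / (0.88 · 2390^0.79 · 1.31^-0.17)]^(1/0.5).
D = 53500 m.
2390^0.79 = 466.6
1.31^-0.17 = 0.9551
Denominator = 0.88 × 466.6 × 0.9551 = 392.2
D / 392.2 = 53500 / 392.2 = 136.4
v = 136.4^(1/0.5) = 136.4^2 = 18605 m/s

v ≈ 18.6 km/s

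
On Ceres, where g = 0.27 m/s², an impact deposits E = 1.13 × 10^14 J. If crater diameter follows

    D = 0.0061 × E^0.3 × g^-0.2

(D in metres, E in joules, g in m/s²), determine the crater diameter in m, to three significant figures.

D ≈ 130 m

E^0.3 = (1.13 × 10^14)^0.3 = 1.644 × 10^4
g^-0.2 = 0.27^-0.2 = 1.299
D = 0.0061 × 1.644 × 10^4 × 1.299 = 130.3 m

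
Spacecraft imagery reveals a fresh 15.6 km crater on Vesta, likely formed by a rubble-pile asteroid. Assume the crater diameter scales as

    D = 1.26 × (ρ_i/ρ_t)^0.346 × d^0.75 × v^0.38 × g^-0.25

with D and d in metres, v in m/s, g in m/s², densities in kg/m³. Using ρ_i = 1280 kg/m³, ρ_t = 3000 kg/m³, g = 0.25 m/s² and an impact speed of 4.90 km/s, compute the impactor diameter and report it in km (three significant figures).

Rearranging for d: d = [D / (1.26 · (1280/3000)^0.346 · 4900^0.38 · 0.25^-0.25)]^(1/0.75).
D = 15600 m.
(1280/3000)^0.346 = 0.7448
4900^0.38 = 25.25
0.25^-0.25 = 1.414
Denominator = 1.26 × 0.7448 × 25.25 × 1.414 = 33.51
D / 33.51 = 15600 / 33.51 = 465.5
d = 465.5^(1/0.75) = 465.5^1.3333 = 3607 m

d ≈ 3.61 km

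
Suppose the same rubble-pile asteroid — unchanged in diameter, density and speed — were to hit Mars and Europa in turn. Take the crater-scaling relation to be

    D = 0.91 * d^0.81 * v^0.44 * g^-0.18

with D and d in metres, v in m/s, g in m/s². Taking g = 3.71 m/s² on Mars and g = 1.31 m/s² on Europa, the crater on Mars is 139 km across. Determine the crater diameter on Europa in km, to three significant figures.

All impactor-dependent factors cancel in the ratio, leaving D_Europa/D_Mars = (g_Europa/g_Mars)^-0.18.
(1.31/3.71)^-0.18 = 0.3531^-0.18 = 1.206
D_Europa = 1.206 × 139 km = 168 km

D ≈ 168 km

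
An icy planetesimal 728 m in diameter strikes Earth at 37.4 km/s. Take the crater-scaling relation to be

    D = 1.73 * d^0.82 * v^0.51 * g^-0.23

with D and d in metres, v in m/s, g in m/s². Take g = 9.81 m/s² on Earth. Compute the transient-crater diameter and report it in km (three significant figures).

D ≈ 48.9 km

In SI units: v = 37400 m/s.
d^0.82 = 728^0.82 = 222.3
v^0.51 = 37400^0.51 = 214.9
g^-0.23 = 9.81^-0.23 = 0.5914
D = 1.73 × 222.3 × 214.9 × 0.5914 = 48877 m
   = 48.88 km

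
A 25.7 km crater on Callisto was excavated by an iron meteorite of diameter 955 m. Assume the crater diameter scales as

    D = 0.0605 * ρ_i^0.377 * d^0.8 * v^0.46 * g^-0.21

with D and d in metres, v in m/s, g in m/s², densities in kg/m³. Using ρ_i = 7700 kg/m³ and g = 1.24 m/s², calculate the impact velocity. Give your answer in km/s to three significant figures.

Rearranging for v: v = [D / (0.0605 · 7700^0.377 · 955^0.8 · 1.24^-0.21)]^(1/0.46).
D = 25700 m.
7700^0.377 = 29.19
955^0.8 = 242.1
1.24^-0.21 = 0.9558
Denominator = 0.0605 × 29.19 × 242.1 × 0.9558 = 408.6
D / 408.6 = 25700 / 408.6 = 62.90
v = 62.90^(1/0.46) = 62.90^2.1739 = 8130 m/s

v ≈ 8.13 km/s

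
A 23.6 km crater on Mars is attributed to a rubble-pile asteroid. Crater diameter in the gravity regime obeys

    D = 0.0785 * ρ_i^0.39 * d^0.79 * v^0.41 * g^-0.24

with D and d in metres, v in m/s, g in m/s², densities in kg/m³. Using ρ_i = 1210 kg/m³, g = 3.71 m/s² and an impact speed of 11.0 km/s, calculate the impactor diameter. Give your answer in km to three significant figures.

Rearranging for d: d = [D / (0.0785 · 1210^0.39 · 11000^0.41 · 3.71^-0.24)]^(1/0.79).
D = 23600 m.
1210^0.39 = 15.93
11000^0.41 = 45.39
3.71^-0.24 = 0.7300
Denominator = 0.0785 × 15.93 × 45.39 × 0.7300 = 41.44
D / 41.44 = 23600 / 41.44 = 569.5
d = 569.5^(1/0.79) = 569.5^1.2658 = 3075 m

d ≈ 3.08 km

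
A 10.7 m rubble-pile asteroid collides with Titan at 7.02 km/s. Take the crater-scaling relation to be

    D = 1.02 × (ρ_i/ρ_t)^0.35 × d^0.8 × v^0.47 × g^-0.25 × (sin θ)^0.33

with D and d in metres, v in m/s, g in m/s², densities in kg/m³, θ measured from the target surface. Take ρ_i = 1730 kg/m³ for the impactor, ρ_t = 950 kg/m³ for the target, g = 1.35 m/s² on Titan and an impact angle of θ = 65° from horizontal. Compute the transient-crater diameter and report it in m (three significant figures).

In SI units: v = 7020 m/s.
(ρ_i/ρ_t)^0.35 = (1730/950)^0.35 = 1.233
d^0.8 = 10.7^0.8 = 6.661
v^0.47 = 7020^0.47 = 64.24
g^-0.25 = 1.35^-0.25 = 0.9277
(sin 65°)^0.33 = 0.9063^0.33 = 0.9681
D = 1.02 × 1.233 × 6.661 × 64.24 × 0.9277 × 0.9681 = 483.3 m

D ≈ 483 m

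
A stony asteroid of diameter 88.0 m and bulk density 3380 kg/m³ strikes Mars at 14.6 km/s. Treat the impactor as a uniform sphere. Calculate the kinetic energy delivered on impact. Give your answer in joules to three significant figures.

E ≈ 1.29 × 10^17 J

v = 14600 m/s.
Mass m = (π/6) ρ d³ = (π/6) × 3380 × (88)³ = 1.206 × 10^9 kg
E = ½ m v² = 0.5 × 1.206 × 10^9 × (14600)² = 1.285 × 10^17 J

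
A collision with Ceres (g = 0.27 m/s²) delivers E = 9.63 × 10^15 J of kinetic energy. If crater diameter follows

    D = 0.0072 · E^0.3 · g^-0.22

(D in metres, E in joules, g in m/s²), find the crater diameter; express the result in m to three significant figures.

E^0.3 = (9.63 × 10^15)^0.3 = 6.239 × 10^4
g^-0.22 = 0.27^-0.22 = 1.334
D = 0.0072 × 6.239 × 10^4 × 1.334 = 599.2 m

D ≈ 599 m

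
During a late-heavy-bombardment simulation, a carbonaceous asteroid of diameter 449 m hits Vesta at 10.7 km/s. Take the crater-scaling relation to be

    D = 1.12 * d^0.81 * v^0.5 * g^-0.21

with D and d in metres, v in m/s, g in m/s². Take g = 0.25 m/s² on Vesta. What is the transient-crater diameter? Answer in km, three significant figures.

In SI units: v = 10700 m/s.
d^0.81 = 449^0.81 = 140.7
v^0.5 = 10700^0.5 = 103.4
g^-0.21 = 0.25^-0.21 = 1.338
D = 1.12 × 140.7 × 103.4 × 1.338 = 21802 m
   = 21.80 km

D ≈ 21.8 km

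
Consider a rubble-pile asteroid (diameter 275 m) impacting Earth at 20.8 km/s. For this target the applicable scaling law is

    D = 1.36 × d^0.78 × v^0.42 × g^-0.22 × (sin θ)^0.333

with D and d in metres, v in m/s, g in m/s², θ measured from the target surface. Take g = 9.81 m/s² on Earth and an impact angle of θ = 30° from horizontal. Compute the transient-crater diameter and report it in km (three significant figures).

In SI units: v = 20800 m/s.
d^0.78 = 275^0.78 = 79.92
v^0.42 = 20800^0.42 = 65.10
g^-0.22 = 9.81^-0.22 = 0.6051
(sin 30°)^0.333 = 0.5000^0.333 = 0.7939
D = 1.36 × 79.92 × 65.10 × 0.6051 × 0.7939 = 3399 m
   = 3.399 km

D ≈ 3.40 km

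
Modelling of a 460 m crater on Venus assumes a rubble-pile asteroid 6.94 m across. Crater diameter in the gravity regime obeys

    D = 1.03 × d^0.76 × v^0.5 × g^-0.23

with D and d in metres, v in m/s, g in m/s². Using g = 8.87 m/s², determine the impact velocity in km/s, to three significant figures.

Rearranging for v: v = [D / (1.03 · 6.94^0.76 · 8.87^-0.23)]^(1/0.5).
6.94^0.76 = 4.359
8.87^-0.23 = 0.6053
Denominator = 1.03 × 4.359 × 0.6053 = 2.718
D / 2.718 = 460 / 2.718 = 169.2
v = 169.2^(1/0.5) = 169.2^2 = 28629 m/s

v ≈ 28.6 km/s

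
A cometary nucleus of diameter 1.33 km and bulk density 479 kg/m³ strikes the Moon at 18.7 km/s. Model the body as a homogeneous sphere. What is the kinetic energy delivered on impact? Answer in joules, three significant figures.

d = 1330 m; v = 18700 m/s.
Mass m = (π/6) ρ d³ = (π/6) × 479 × (1330)³ = 5.901 × 10^11 kg
E = ½ m v² = 0.5 × 5.901 × 10^11 × (18700)² = 1.032 × 10^20 J

E ≈ 1.03 × 10^20 J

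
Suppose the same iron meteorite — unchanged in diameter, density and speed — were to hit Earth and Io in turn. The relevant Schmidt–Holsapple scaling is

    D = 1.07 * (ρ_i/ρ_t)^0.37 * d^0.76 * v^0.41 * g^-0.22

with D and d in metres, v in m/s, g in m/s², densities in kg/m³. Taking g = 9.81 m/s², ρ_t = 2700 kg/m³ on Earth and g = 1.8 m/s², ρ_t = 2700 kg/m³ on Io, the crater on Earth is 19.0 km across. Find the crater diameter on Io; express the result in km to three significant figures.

D ≈ 27.6 km

The impactor-only factors (d, v, ρ_i) cancel in the ratio, leaving D_Io/D_Earth = (g_Io/g_Earth)^-0.22 · (ρ_t,Earth/ρ_t,Io)^0.37.
(1.8/9.81)^-0.22 = 0.1835^-0.22 = 1.452
(2700/2700)^0.37 = 1.000^0.37 = 1.000
Ratio = 1.452 × 1.000 = 1.452
D_Io = 1.452 × 19.0 km = 27.6 km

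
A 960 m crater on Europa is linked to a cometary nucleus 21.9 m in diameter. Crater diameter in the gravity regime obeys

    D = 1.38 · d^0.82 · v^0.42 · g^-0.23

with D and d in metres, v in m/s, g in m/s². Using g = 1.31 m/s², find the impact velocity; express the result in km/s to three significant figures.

Rearranging for v: v = [D / (1.38 · 21.9^0.82 · 1.31^-0.23)]^(1/0.42).
21.9^0.82 = 12.57
1.31^-0.23 = 0.9398
Denominator = 1.38 × 12.57 × 0.9398 = 16.30
D / 16.30 = 960 / 16.30 = 58.90
v = 58.90^(1/0.42) = 58.90^2.381 = 16392 m/s

v ≈ 16.4 km/s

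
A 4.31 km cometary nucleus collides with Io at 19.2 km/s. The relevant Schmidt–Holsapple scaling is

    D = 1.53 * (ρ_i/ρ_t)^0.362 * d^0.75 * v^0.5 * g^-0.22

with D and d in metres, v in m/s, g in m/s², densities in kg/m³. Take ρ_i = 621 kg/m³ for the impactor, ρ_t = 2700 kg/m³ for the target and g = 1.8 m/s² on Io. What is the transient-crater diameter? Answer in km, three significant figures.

In SI units: d = 4310 m, v = 19200 m/s.
(ρ_i/ρ_t)^0.362 = (621/2700)^0.362 = 0.5874
d^0.75 = 4310^0.75 = 531.9
v^0.5 = 19200^0.5 = 138.6
g^-0.22 = 1.8^-0.22 = 0.8787
D = 1.53 × 0.5874 × 531.9 × 138.6 × 0.8787 = 58218 m
   = 58.22 km

D ≈ 58.2 km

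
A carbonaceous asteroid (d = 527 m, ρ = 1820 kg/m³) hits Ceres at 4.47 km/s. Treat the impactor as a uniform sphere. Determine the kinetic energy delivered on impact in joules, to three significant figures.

v = 4470 m/s.
Mass m = (π/6) ρ d³ = (π/6) × 1820 × (527)³ = 1.395 × 10^11 kg
E = ½ m v² = 0.5 × 1.395 × 10^11 × (4470)² = 1.394 × 10^18 J

E ≈ 1.39 × 10^18 J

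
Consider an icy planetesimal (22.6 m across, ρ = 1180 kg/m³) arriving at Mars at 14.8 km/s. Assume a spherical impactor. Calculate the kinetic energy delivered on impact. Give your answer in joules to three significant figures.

v = 14800 m/s.
Mass m = (π/6) ρ d³ = (π/6) × 1180 × (22.6)³ = 7.132 × 10^6 kg
E = ½ m v² = 0.5 × 7.132 × 10^6 × (14800)² = 7.811 × 10^14 J

E ≈ 7.81 × 10^14 J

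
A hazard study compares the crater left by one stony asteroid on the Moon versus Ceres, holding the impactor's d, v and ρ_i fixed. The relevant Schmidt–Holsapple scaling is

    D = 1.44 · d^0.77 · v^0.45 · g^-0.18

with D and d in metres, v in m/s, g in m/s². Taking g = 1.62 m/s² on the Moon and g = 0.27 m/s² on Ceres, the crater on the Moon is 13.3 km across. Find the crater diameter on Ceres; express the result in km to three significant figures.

All impactor-dependent factors cancel in the ratio, leaving D_Ceres/D_Moon = (g_Ceres/g_Moon)^-0.18.
(0.27/1.62)^-0.18 = 0.1667^-0.18 = 1.381
D_Ceres = 1.381 × 13.3 km = 18.4 km

D ≈ 18.4 km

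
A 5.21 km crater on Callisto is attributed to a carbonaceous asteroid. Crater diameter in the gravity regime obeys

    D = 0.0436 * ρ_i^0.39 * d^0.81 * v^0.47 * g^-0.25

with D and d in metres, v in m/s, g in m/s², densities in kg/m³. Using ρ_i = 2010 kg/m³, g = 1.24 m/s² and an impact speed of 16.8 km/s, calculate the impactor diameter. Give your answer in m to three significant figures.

Rearranging for d: d = [D / (0.0436 · 2010^0.39 · 16800^0.47 · 1.24^-0.25)]^(1/0.81).
D = 5210 m.
2010^0.39 = 19.42
16800^0.47 = 96.80
1.24^-0.25 = 0.9476
Denominator = 0.0436 × 19.42 × 96.80 × 0.9476 = 77.67
D / 77.67 = 5210 / 77.67 = 67.08
d = 67.08^(1/0.81) = 67.08^1.2346 = 179.9 m

d ≈ 180 m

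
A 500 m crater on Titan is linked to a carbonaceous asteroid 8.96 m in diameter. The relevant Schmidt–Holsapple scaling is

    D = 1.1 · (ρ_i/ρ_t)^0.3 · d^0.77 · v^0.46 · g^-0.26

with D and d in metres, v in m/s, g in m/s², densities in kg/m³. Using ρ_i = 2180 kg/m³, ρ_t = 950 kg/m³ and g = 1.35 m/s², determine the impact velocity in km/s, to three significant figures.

v ≈ 10.5 km/s

Rearranging for v: v = [D / (1.1 · (2180/950)^0.3 · 8.96^0.77 · 1.35^-0.26)]^(1/0.46).
(2180/950)^0.3 = 1.283
8.96^0.77 = 5.411
1.35^-0.26 = 0.9249
Denominator = 1.1 × 1.283 × 5.411 × 0.9249 = 7.063
D / 7.063 = 500 / 7.063 = 70.79
v = 70.79^(1/0.46) = 70.79^2.1739 = 10511 m/s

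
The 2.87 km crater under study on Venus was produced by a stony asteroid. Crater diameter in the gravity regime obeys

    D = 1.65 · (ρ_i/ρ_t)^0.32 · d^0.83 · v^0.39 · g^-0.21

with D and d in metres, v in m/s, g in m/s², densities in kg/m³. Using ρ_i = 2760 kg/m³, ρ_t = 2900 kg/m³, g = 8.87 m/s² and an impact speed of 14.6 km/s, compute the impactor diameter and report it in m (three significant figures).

d ≈ 157 m

Rearranging for d: d = [D / (1.65 · (2760/2900)^0.32 · 14600^0.39 · 8.87^-0.21)]^(1/0.83).
D = 2870 m.
(2760/2900)^0.32 = 0.9843
14600^0.39 = 42.08
8.87^-0.21 = 0.6323
Denominator = 1.65 × 0.9843 × 42.08 × 0.6323 = 43.21
D / 43.21 = 2870 / 43.21 = 66.42
d = 66.42^(1/0.83) = 66.42^1.2048 = 156.9 m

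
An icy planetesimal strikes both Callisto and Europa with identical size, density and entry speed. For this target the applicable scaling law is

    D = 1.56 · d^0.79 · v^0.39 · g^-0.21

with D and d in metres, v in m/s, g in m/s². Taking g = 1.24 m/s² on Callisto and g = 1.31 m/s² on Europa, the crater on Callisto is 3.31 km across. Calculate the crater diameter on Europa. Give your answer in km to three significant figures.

D ≈ 3.27 km

All impactor-dependent factors cancel in the ratio, leaving D_Europa/D_Callisto = (g_Europa/g_Callisto)^-0.21.
(1.31/1.24)^-0.21 = 1.056^-0.21 = 0.9886
D_Europa = 0.9886 × 3.31 km = 3.27 km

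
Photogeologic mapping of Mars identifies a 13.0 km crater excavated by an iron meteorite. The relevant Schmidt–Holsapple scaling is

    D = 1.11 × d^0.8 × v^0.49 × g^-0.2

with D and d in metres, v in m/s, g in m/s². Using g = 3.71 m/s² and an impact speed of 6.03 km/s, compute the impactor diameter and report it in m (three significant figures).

d ≈ 818 m

Rearranging for d: d = [D / (1.11 · 6030^0.49 · 3.71^-0.2)]^(1/0.8).
D = 13000 m.
6030^0.49 = 71.18
3.71^-0.2 = 0.7694
Denominator = 1.11 × 71.18 × 0.7694 = 60.79
D / 60.79 = 13000 / 60.79 = 213.9
d = 213.9^(1/0.8) = 213.9^1.25 = 818.0 m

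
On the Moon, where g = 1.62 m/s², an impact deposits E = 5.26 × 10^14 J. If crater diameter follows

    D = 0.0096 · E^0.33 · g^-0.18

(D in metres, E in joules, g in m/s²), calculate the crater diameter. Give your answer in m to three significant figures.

E^0.33 = (5.26 × 10^14)^0.33 = 7.210 × 10^4
g^-0.18 = 1.62^-0.18 = 0.9168
D = 0.0096 × 7.210 × 10^4 × 0.9168 = 634.6 m

D ≈ 635 m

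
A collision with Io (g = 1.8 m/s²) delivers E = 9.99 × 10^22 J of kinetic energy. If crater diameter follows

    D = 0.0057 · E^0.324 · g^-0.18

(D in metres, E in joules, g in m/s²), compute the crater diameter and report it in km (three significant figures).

D ≈ 145 km

E^0.324 = (9.99 × 10^22)^0.324 = 2.830 × 10^7
g^-0.18 = 1.8^-0.18 = 0.8996
D = 0.0057 × 2.830 × 10^7 × 0.8996 = 1.451 × 10^5 m
   = 145.1 km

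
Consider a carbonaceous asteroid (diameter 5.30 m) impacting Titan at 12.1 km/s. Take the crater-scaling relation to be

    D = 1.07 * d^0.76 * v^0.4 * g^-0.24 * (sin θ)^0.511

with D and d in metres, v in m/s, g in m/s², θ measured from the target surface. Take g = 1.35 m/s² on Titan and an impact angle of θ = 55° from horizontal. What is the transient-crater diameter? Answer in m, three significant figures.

D ≈ 137 m

In SI units: v = 12100 m/s.
d^0.76 = 5.3^0.76 = 3.552
v^0.4 = 12100^0.4 = 42.96
g^-0.24 = 1.35^-0.24 = 0.9305
(sin 55°)^0.511 = 0.8192^0.511 = 0.9031
D = 1.07 × 3.552 × 42.96 × 0.9305 × 0.9031 = 137.2 m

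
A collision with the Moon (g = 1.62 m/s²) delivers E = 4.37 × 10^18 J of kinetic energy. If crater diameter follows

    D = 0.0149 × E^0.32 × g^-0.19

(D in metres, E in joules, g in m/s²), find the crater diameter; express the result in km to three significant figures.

D ≈ 12.5 km

E^0.32 = (4.37 × 10^18)^0.32 = 9.225 × 10^5
g^-0.19 = 1.62^-0.19 = 0.9124
D = 0.0149 × 9.225 × 10^5 × 0.9124 = 12541 m
   = 12.54 km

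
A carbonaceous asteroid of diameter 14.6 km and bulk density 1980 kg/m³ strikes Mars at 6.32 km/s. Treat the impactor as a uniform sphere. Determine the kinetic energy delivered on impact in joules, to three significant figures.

d = 14600 m; v = 6320 m/s.
Mass m = (π/6) ρ d³ = (π/6) × 1980 × (14600)³ = 3.226 × 10^15 kg
E = ½ m v² = 0.5 × 3.226 × 10^15 × (6320)² = 6.443 × 10^22 J

E ≈ 6.44 × 10^22 J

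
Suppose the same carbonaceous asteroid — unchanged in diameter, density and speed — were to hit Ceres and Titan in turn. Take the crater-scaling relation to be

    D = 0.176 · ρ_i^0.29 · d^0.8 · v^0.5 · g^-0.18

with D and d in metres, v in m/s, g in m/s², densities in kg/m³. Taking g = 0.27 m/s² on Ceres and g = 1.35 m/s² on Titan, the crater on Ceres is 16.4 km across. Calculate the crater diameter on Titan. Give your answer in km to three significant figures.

All impactor-dependent factors cancel in the ratio, leaving D_Titan/D_Ceres = (g_Titan/g_Ceres)^-0.18.
(1.35/0.27)^-0.18 = 5.000^-0.18 = 0.7485
D_Titan = 0.7485 × 16.4 km = 12.3 km

D ≈ 12.3 km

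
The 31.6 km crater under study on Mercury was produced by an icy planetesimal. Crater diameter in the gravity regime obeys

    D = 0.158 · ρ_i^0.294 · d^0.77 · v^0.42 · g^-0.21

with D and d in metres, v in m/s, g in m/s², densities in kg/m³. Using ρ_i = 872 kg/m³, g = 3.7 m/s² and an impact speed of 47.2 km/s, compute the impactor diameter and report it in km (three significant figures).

Rearranging for d: d = [D / (0.158 · 872^0.294 · 47200^0.42 · 3.7^-0.21)]^(1/0.77).
D = 31600 m.
872^0.294 = 7.320
47200^0.42 = 91.85
3.7^-0.21 = 0.7598
Denominator = 0.158 × 7.320 × 91.85 × 0.7598 = 80.71
D / 80.71 = 31600 / 80.71 = 391.5
d = 391.5^(1/0.77) = 391.5^1.2987 = 2329 m

d ≈ 2.33 km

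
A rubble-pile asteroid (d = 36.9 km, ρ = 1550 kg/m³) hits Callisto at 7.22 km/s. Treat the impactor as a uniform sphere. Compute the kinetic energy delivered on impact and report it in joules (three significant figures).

E ≈ 1.06 × 10^24 J

d = 36900 m; v = 7220 m/s.
Mass m = (π/6) ρ d³ = (π/6) × 1550 × (36900)³ = 4.078 × 10^16 kg
E = ½ m v² = 0.5 × 4.078 × 10^16 × (7220)² = 1.063 × 10^24 J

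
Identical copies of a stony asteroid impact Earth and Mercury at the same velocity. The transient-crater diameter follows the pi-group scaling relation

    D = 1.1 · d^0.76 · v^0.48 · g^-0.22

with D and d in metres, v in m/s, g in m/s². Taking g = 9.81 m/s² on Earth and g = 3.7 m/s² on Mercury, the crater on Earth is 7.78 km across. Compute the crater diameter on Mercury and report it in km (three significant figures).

All impactor-dependent factors cancel in the ratio, leaving D_Mercury/D_Earth = (g_Mercury/g_Earth)^-0.22.
(3.7/9.81)^-0.22 = 0.3772^-0.22 = 1.239
D_Mercury = 1.239 × 7.78 km = 9.64 km

D ≈ 9.64 km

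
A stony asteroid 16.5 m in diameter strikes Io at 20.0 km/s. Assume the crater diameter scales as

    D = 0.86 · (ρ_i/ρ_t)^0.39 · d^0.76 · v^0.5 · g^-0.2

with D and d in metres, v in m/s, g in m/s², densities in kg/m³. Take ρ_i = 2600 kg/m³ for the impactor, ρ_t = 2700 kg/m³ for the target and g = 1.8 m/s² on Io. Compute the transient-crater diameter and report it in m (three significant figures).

D ≈ 897 m

In SI units: v = 20000 m/s.
(ρ_i/ρ_t)^0.39 = (2600/2700)^0.39 = 0.9854
d^0.76 = 16.5^0.76 = 8.420
v^0.5 = 20000^0.5 = 141.4
g^-0.2 = 1.8^-0.2 = 0.8891
D = 0.86 × 0.9854 × 8.420 × 141.4 × 0.8891 = 897.1 m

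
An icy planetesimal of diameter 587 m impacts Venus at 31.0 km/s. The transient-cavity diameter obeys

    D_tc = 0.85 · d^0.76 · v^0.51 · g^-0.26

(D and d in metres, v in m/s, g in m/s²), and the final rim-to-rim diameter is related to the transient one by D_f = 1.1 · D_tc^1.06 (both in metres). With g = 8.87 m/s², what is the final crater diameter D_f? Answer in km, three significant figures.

v = 31000 m/s.
d^0.76 = 587^0.76 = 127.1
v^0.51 = 31000^0.51 = 195.3
g^-0.26 = 8.87^-0.26 = 0.5669
D_tc = 0.85 × 127.1 × 195.3 × 0.5669 = 11960 m
D_f = 1.1 × (11960)^1.06 = 23109 m
     = 23.11 km

D_f ≈ 23.1 km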